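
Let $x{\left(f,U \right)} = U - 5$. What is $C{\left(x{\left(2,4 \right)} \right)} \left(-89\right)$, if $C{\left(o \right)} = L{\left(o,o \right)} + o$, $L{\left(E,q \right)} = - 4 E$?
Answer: $-267$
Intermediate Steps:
$x{\left(f,U \right)} = -5 + U$
$C{\left(o \right)} = - 3 o$ ($C{\left(o \right)} = - 4 o + o = - 3 o$)
$C{\left(x{\left(2,4 \right)} \right)} \left(-89\right) = - 3 \left(-5 + 4\right) \left(-89\right) = \left(-3\right) \left(-1\right) \left(-89\right) = 3 \left(-89\right) = -267$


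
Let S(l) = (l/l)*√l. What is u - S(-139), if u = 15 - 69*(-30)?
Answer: 2085 - I*√139 ≈ 2085.0 - 11.79*I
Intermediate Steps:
S(l) = √l (S(l) = 1*√l = √l)
u = 2085 (u = 15 + 2070 = 2085)
u - S(-139) = 2085 - √(-139) = 2085 - I*√139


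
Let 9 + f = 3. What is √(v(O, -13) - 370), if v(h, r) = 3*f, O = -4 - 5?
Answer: 2*I*√97 ≈ 19.698*I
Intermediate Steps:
f = -6 (f = -9 + 3 = -6)
O = -9
v(h, r) = -18 (v(h, r) = 3*(-6) = -18)
√(v(O, -13) - 370) = √(-18 - 370) = √(-388) = 2*I*√97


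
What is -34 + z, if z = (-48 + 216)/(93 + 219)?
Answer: -435/13 ≈ -33.462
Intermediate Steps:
z = 7/13 (z = 168/312 = 168*(1/312) = 7/13 ≈ 0.53846)
-34 + z = -34 + 7/13 = -435/13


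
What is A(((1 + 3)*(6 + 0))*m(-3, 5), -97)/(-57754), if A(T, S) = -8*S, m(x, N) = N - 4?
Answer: -388/28877 ≈ -0.013436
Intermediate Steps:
m(x, N) = -4 + N
A(((1 + 3)*(6 + 0))*m(-3, 5), -97)/(-57754) = -8*(-97)/(-57754) = 776*(-1/57754) = -388/28877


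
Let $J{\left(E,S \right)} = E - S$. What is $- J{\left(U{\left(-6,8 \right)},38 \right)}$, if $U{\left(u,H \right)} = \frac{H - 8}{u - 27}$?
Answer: $38$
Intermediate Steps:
$U{\left(u,H \right)} = \frac{-8 + H}{-27 + u}$ ($U{\left(u,H \right)} = \frac{-8 + H}{u - 27} = \frac{-8 + H}{-27 + u}$)
$- J{\left(U{\left(-6,8 \right)},38 \right)} = - (\frac{-8 + 8}{-27 - 6} - 38) = - (\frac{1}{-33} \cdot 0 - 38) = - (\left(- \frac{1}{33}\right) 0 - 38) = - (0 - 38) = \left(-1\right) \left(-38\right) = 38$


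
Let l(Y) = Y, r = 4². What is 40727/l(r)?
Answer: 40727/16 ≈ 2545.4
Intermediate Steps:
r = 16
40727/l(r) = 40727/16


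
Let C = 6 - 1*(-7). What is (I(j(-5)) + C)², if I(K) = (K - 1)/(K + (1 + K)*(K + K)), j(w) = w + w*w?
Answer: 125417601/739600 ≈ 169.57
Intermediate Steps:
C = 13 (C = 6 + 7 = 13)
j(w) = w + w²
I(K) = (-1 + K)/(K + 2*K*(1 + K)) (I(K) = (-1 + K)/(K + (1 + K)*(2*K)) = (-1 + K)/(K + 2*K*(1 + K)))
(I(j(-5)) + C)² = ((-1 - 5*(1 - 5))/(((-5*(1 - 5)))*(3 + 2*(-5*(1 - 5)))) + 13)² = ((-1 - 5*(-4))/(((-5*(-4)))*(3 + 2*(-5*(-4)))) + 13)² = ((-1 + 20)/(20*(3 + 2*20)) + 13)² = ((1/20)*19/(3 + 40) + 13)² = ((1/20)*19/43 + 13)² = ((1/20)*(1/43)*19 + 13)² = (19/860 + 13)² = (11199/860)² = 125417601/739600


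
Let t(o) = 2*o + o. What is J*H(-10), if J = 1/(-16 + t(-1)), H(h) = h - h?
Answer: 0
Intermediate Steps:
t(o) = 3*o
H(h) = 0
J = -1/19 (J = 1/(-16 + 3*(-1)) = 1/(-16 - 3) = 1/(-19) = -1/19 ≈ -0.052632)
J*H(-10) = -1/19*0 = 0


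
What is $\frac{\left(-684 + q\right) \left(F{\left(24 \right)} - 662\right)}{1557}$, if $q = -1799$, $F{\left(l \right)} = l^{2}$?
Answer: $\frac{213538}{1557} \approx 137.15$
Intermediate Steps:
$\frac{\left(-684 + q\right) \left(F{\left(24 \right)} - 662\right)}{1557} = \frac{\left(-684 - 1799\right) \left(24^{2} - 662\right)}{1557} = - 2483 \left(576 - 662\right) \frac{1}{1557} = \left(-2483\right) \left(-86\right) \frac{1}{1557} = 213538 \cdot \frac{1}{1557} = \frac{213538}{1557}$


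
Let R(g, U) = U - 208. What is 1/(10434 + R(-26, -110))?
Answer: 1/10116 ≈ 9.8853e-5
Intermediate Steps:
R(g, U) = -208 + U
1/(10434 + R(-26, -110)) = 1/(10434 + (-208 - 110)) = 1/(10434 - 318) = 1/10116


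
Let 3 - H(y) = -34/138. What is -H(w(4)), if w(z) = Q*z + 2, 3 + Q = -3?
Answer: -224/69 ≈ -3.2464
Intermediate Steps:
Q = -6 (Q = -3 - 3 = -6)
w(z) = 2 - 6*z (w(z) = -6*z + 2 = 2 - 6*z)
H(y) = 224/69 (H(y) = 3 - (-34)/138 = 3 - 1*(-17/69) = 3 + 17/69 = 224/69)
-H(w(4)) = -1*224/69 = -224/69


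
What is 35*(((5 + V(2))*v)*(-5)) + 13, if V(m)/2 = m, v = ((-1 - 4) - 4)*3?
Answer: 42538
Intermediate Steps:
v = -27 (v = (-5 - 4)*3 = -9*3 = -27)
V(m) = 2*m
35*(((5 + V(2))*v)*(-5)) + 13 = 35*(((5 + 2*2)*(-27))*(-5)) + 13 = 35*(((5 + 4)*(-27))*(-5)) + 13 = 35*((9*(-27))*(-5)) + 13 = 35*(-243*(-5)) + 13 = 35*1215 + 13 = 42525 + 13 = 42538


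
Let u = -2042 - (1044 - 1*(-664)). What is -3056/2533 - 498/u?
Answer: -1699761/1583125 ≈ -1.0737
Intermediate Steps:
u = -3750 (u = -2042 - (1044 + 664) = -2042 - 1*1708 = -2042 - 1708 = -3750)
-3056/2533 - 498/u = -3056/2533 - 498/(-3750) = -3056*1/2533 - 498*(-1/3750) = -3056/2533 + 83/625 = -1699761/1583125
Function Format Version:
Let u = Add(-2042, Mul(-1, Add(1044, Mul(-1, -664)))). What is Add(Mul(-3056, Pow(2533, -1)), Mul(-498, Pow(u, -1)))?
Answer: Rational(-1699761, 1583125) ≈ -1.0737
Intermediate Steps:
u = -3750 (u = Add(-2042, Mul(-1, Add(1044, 664))) = Add(-2042, Mul(-1, 1708)) = Add(-2042, -1708) = -3750)
Add(Mul(-3056, Pow(2533, -1)), Mul(-498, Pow(u, -1))) = Add(Mul(-3056, Pow(2533, -1)), Mul(-498, Pow(-3750, -1))) = Add(Mul(-3056, Rational(1, 2533)), Mul(-498, Rational(-1, 3750))) = Add(Rational(-3056, 2533), Rational(83, 625)) = Rational(-1699761, 1583125)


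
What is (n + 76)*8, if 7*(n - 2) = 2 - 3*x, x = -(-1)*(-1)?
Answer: 4408/7 ≈ 629.71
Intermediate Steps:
x = -1 (x = -1*1 = -1)
n = 19/7 (n = 2 + (2 - 3*(-1))/7 = 2 + (2 + 3)/7 = 2 + (⅐)*5 = 2 + 5/7 = 19/7 ≈ 2.7143)
(n + 76)*8 = (19/7 + 76)*8 = (551/7)*8 = 4408/7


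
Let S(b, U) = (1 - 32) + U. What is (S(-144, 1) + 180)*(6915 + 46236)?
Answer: 7972650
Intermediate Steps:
S(b, U) = -31 + U
(S(-144, 1) + 180)*(6915 + 46236) = ((-31 + 1) + 180)*(6915 + 46236) = (-30 + 180)*53151 = 150*53151 = 7972650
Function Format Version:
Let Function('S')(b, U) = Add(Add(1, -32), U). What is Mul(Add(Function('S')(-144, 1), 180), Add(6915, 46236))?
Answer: 7972650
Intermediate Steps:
Function('S')(b, U) = Add(-31, U)
Mul(Add(Function('S')(-144, 1), 180), Add(6915, 46236)) = Mul(Add(Add(-31, 1), 180), Add(6915, 46236)) = Mul(Add(-30, 180), 53151) = Mul(150, 53151) = 7972650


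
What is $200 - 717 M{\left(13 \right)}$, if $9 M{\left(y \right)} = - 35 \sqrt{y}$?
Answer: $200 + \frac{8365 \sqrt{13}}{3} \approx 10253.0$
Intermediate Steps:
$M{\left(y \right)} = - \frac{35 \sqrt{y}}{9}$ ($M{\left(y \right)} = \frac{\left(-35\right) \sqrt{y}}{9} = - \frac{35 \sqrt{y}}{9}$)
$200 - 717 M{\left(13 \right)} = 200 - 717 \left(- \frac{35 \sqrt{13}}{9}\right) = 200 + \frac{8365 \sqrt{13}}{3}$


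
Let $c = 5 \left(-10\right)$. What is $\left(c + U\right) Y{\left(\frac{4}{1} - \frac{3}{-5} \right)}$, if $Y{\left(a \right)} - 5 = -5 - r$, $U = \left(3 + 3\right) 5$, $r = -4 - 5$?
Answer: $-180$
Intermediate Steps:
$r = -9$ ($r = -4 - 5 = -9$)
$c = -50$
$U = 30$ ($U = 6 \cdot 5 = 30$)
$Y{\left(a \right)} = 9$ ($Y{\left(a \right)} = 5 - -4 = 5 + \left(-5 + 9\right) = 5 + 4 = 9$)
$\left(c + U\right) Y{\left(\frac{4}{1} - \frac{3}{-5} \right)} = \left(-50 + 30\right) 9 = \left(-20\right) 9 = -180$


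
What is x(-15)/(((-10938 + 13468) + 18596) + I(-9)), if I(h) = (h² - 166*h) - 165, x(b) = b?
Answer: -5/7512 ≈ -0.00066560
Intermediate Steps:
I(h) = -165 + h² - 166*h
x(-15)/(((-10938 + 13468) + 18596) + I(-9)) = -15/(((-10938 + 13468) + 18596) + (-165 + (-9)² - 166*(-9))) = -15/((2530 + 18596) + (-165 + 81 + 1494)) = -15/(21126 + 1410) = -15/22536 = -15*1/22536 = -5/7512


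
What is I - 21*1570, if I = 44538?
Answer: 11568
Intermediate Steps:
I - 21*1570 = 44538 - 21*1570 = 44538 - 1*32970 = 44538 - 32970 = 11568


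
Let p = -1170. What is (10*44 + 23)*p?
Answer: -541710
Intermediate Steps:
(10*44 + 23)*p = (10*44 + 23)*(-1170) = (440 + 23)*(-1170) = 463*(-1170) = -541710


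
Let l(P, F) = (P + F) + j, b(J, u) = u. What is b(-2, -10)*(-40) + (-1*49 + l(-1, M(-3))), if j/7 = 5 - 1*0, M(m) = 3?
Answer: 388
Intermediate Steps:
j = 35 (j = 7*(5 - 1*0) = 7*(5 + 0) = 7*5 = 35)
l(P, F) = 35 + F + P (l(P, F) = (P + F) + 35 = (F + P) + 35 = 35 + F + P)
b(-2, -10)*(-40) + (-1*49 + l(-1, M(-3))) = -10*(-40) + (-1*49 + (35 + 3 - 1)) = 400 + (-49 + 37) = 400 - 12 = 388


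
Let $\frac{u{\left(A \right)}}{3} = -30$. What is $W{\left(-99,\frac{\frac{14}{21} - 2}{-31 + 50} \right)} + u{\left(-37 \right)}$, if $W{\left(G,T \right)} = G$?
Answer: $-189$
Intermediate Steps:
$u{\left(A \right)} = -90$ ($u{\left(A \right)} = 3 \left(-30\right) = -90$)
$W{\left(-99,\frac{\frac{14}{21} - 2}{-31 + 50} \right)} + u{\left(-37 \right)} = -99 - 90 = -189$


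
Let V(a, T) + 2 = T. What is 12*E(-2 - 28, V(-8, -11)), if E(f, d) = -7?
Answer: -84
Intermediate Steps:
V(a, T) = -2 + T
12*E(-2 - 28, V(-8, -11)) = 12*(-7) = -84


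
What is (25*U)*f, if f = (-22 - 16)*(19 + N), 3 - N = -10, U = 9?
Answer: -273600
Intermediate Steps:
N = 13 (N = 3 - 1*(-10) = 3 + 10 = 13)
f = -1216 (f = (-22 - 16)*(19 + 13) = -38*32 = -1216)
(25*U)*f = (25*9)*(-1216) = 225*(-1216) = -273600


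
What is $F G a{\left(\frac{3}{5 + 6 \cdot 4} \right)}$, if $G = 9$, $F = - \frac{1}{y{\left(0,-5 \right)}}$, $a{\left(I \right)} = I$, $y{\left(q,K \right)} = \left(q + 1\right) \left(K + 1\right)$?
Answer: $\frac{27}{116} \approx 0.23276$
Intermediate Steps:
$y{\left(q,K \right)} = \left(1 + K\right) \left(1 + q\right)$ ($y{\left(q,K \right)} = \left(1 + q\right) \left(1 + K\right) = \left(1 + K\right) \left(1 + q\right)$)
$F = \frac{1}{4}$ ($F = - \frac{1}{1 - 5 + 0 - 0} = - \frac{1}{1 - 5 + 0 + 0} = - \frac{1}{-4} = \left(-1\right) \left(- \frac{1}{4}\right) = \frac{1}{4} \approx 0.25$)
$F G a{\left(\frac{3}{5 + 6 \cdot 4} \right)} = \frac{1}{4} \cdot 9 \frac{3}{5 + 6 \cdot 4} = \frac{9 \frac{3}{5 + 24}}{4} = \frac{9 \cdot \frac{3}{29}}{4} = \frac{9 \cdot 3 \cdot \frac{1}{29}}{4} = \frac{9}{4} \cdot \frac{3}{29} = \frac{27}{116}$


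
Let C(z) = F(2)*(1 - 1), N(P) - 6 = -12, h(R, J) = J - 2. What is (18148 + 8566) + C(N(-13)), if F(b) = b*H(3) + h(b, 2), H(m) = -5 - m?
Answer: 26714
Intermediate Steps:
h(R, J) = -2 + J
N(P) = -6 (N(P) = 6 - 12 = -6)
F(b) = -8*b (F(b) = b*(-5 - 1*3) + (-2 + 2) = b*(-5 - 3) + 0 = b*(-8) + 0 = -8*b + 0 = -8*b)
C(z) = 0 (C(z) = (-8*2)*(1 - 1) = -16*0 = 0)
(18148 + 8566) + C(N(-13)) = (18148 + 8566) + 0 = 26714 + 0 = 26714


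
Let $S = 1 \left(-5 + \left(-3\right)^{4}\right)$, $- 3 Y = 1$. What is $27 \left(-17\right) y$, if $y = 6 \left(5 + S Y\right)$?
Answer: $55998$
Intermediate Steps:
$Y = - \frac{1}{3}$ ($Y = \left(- \frac{1}{3}\right) 1 = - \frac{1}{3} \approx -0.33333$)
$S = 76$ ($S = 1 \left(-5 + 81\right) = 1 \cdot 76 = 76$)
$y = -122$ ($y = 6 \left(5 + 76 \left(- \frac{1}{3}\right)\right) = 6 \left(5 - \frac{76}{3}\right) = 6 \left(- \frac{61}{3}\right) = -122$)
$27 \left(-17\right) y = 27 \left(-17\right) \left(-122\right) = \left(-459\right) \left(-122\right) = 55998$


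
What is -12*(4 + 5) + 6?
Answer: -102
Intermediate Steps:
-12*(4 + 5) + 6 = -12*9 + 6 = -108 + 6 = -102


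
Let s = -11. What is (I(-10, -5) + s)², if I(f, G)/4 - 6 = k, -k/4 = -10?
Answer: 29929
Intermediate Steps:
k = 40 (k = -4*(-10) = 40)
I(f, G) = 184 (I(f, G) = 24 + 4*40 = 24 + 160 = 184)
(I(-10, -5) + s)² = (184 - 11)² = 173² = 29929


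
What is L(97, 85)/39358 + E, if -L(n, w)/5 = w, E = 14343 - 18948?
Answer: -181244015/39358 ≈ -4605.0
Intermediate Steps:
E = -4605
L(n, w) = -5*w
L(97, 85)/39358 + E = -5*85/39358 - 4605 = -425*1/39358 - 4605 = -425/39358 - 4605 = -181244015/39358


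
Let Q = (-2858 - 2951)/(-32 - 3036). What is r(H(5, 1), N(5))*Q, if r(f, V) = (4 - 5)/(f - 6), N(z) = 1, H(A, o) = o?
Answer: 5809/15340 ≈ 0.37868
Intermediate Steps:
r(f, V) = -1/(-6 + f)
Q = 5809/3068 (Q = -5809/(-3068) = -5809*(-1/3068) = 5809/3068 ≈ 1.8934)
r(H(5, 1), N(5))*Q = -1/(-6 + 1)*(5809/3068) = -1/(-5)*(5809/3068) = -1*(-1/5)*(5809/3068) = (1/5)*(5809/3068) = 5809/15340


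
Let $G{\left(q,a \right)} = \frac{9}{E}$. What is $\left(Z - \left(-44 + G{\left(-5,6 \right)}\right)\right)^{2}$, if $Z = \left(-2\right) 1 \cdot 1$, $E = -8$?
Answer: $\frac{119025}{64} \approx 1859.8$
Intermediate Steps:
$G{\left(q,a \right)} = - \frac{9}{8}$ ($G{\left(q,a \right)} = \frac{9}{-8} = 9 \left(- \frac{1}{8}\right) = - \frac{9}{8}$)
$Z = -2$ ($Z = \left(-2\right) 1 = -2$)
$\left(Z - \left(-44 + G{\left(-5,6 \right)}\right)\right)^{2} = \left(-2 + \left(44 - - \frac{9}{8}\right)\right)^{2} = \left(-2 + \left(44 + \frac{9}{8}\right)\right)^{2} = \left(-2 + \frac{361}{8}\right)^{2} = \left(\frac{345}{8}\right)^{2} = \frac{119025}{64}$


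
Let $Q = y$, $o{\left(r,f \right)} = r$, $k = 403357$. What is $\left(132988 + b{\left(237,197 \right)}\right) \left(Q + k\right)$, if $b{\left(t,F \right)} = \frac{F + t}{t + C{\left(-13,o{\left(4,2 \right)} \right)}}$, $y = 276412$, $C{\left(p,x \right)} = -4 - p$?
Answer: $\frac{11119485241829}{123} \approx 9.0402 \cdot 10^{10}$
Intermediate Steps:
$Q = 276412$
$b{\left(t,F \right)} = \frac{F + t}{9 + t}$ ($b{\left(t,F \right)} = \frac{F + t}{t - -9} = \frac{F + t}{t + \left(-4 + 13\right)} = \frac{F + t}{t + 9} = \frac{F + t}{9 + t}$)
$\left(132988 + b{\left(237,197 \right)}\right) \left(Q + k\right) = \left(132988 + \frac{197 + 237}{9 + 237}\right) \left(276412 + 403357\right) = \left(132988 + \frac{1}{246} \cdot 434\right) 679769 = \left(132988 + \frac{217}{123}\right) 679769 = \frac{16357741}{123} \cdot 679769 = \frac{11119485241829}{123}$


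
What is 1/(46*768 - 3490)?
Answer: 1/31838 ≈ 3.1409e-5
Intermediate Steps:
1/(46*768 - 3490) = 1/(35328 - 3490) = 1/31838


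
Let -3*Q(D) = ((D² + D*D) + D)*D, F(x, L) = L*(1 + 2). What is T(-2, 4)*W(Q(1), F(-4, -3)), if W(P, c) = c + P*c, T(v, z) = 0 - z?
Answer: 0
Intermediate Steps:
T(v, z) = -z
F(x, L) = 3*L (F(x, L) = L*3 = 3*L)
Q(D) = -D*(D + 2*D²)/3 (Q(D) = -((D² + D*D) + D)*D/3 = -((D² + D²) + D)*D/3 = -(2*D² + D)*D/3 = -(D + 2*D²)*D/3 = -D*(D + 2*D²)/3)
T(-2, 4)*W(Q(1), F(-4, -3)) = (-1*4)*((3*(-3))*(1 + (⅓)*1²*(-1 - 2*1))) = -(-36)*(1 + (⅓)*1*(-1 - 2)) = -(-36)*(1 + (⅓)*1*(-3)) = -(-36)*(1 - 1) = -(-36)*0 = -4*0 = 0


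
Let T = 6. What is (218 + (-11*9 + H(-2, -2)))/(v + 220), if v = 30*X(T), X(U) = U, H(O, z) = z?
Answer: 117/400 ≈ 0.29250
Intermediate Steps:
v = 180 (v = 30*6 = 180)
(218 + (-11*9 + H(-2, -2)))/(v + 220) = (218 + (-11*9 - 2))/(180 + 220) = (218 + (-99 - 2))/400 = (218 - 101)*(1/400) = 117*(1/400) = 117/400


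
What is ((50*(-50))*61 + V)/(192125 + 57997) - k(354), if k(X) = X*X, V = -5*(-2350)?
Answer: -15672214651/125061 ≈ -1.2532e+5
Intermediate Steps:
V = 11750
k(X) = X²
((50*(-50))*61 + V)/(192125 + 57997) - k(354) = ((50*(-50))*61 + 11750)/(192125 + 57997) - 1*354² = (-2500*61 + 11750)/250122 - 1*125316 = (-152500 + 11750)*(1/250122) - 125316 = -140750*1/250122 - 125316 = -70375/125061 - 125316 = -15672214651/125061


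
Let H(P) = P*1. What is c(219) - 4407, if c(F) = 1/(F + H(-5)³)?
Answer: -414257/94 ≈ -4407.0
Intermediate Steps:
H(P) = P
c(F) = 1/(-125 + F) (c(F) = 1/(F + (-5)³) = 1/(F - 125) = 1/(-125 + F))
c(219) - 4407 = 1/(-125 + 219) - 4407 = 1/94 - 4407 = -414257/94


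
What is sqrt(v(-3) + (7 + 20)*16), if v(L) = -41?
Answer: sqrt(391) ≈ 19.774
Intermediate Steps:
sqrt(v(-3) + (7 + 20)*16) = sqrt(-41 + (7 + 20)*16) = sqrt(-41 + 27*16) = sqrt(-41 + 432) = sqrt(391)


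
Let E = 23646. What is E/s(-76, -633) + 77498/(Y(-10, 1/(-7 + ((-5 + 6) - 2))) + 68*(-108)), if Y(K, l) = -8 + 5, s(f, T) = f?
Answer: -89808505/279186 ≈ -321.68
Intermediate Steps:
Y(K, l) = -3
E/s(-76, -633) + 77498/(Y(-10, 1/(-7 + ((-5 + 6) - 2))) + 68*(-108)) = 23646/(-76) + 77498/(-3 + 68*(-108)) = 23646*(-1/76) + 77498/(-3 - 7344) = -11823/38 + 77498/(-7347) = -11823/38 + 77498*(-1/7347) = -11823/38 - 77498/7347 = -89808505/279186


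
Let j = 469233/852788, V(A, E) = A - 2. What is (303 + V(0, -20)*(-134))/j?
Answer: 486941948/469233 ≈ 1037.7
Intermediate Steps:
V(A, E) = -2 + A
j = 469233/852788 (j = 469233*(1/852788) = 469233/852788 ≈ 0.55023)
(303 + V(0, -20)*(-134))/j = (303 + (-2 + 0)*(-134))/(469233/852788) = (303 - 2*(-134))*(852788/469233) = (303 + 268)*(852788/469233) = 571*(852788/469233) = 486941948/469233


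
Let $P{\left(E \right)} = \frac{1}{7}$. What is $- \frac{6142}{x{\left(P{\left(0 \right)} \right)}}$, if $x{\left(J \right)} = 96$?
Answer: $- \frac{3071}{48} \approx -63.979$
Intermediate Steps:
$P{\left(E \right)} = \frac{1}{7}$
$- \frac{6142}{x{\left(P{\left(0 \right)} \right)}} = - \frac{6142}{96} = \left(-6142\right) \frac{1}{96} = - \frac{3071}{48}$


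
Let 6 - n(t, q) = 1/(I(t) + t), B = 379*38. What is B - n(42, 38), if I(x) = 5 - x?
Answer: 71981/5 ≈ 14396.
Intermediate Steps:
B = 14402
n(t, q) = 29/5 (n(t, q) = 6 - 1/((5 - t) + t) = 6 - 1/5 = 29/5)
B - n(42, 38) = 14402 - 1*29/5 = 14402 - 29/5 = 71981/5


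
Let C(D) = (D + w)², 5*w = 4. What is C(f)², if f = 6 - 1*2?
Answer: 331776/625 ≈ 530.84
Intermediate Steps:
w = ⅘ (w = (⅕)*4 = ⅘ ≈ 0.80000)
f = 4 (f = 6 - 2 = 4)
C(D) = (⅘ + D)² (C(D) = (D + ⅘)² = (⅘ + D)²)
C(f)² = ((4 + 5*4)²/25)² = ((4 + 20)²/25)² = ((1/25)*24²)² = ((1/25)*576)² = (576/25)² = 331776/625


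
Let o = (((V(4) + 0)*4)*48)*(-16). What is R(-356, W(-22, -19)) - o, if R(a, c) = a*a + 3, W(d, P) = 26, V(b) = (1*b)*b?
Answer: 175891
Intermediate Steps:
V(b) = b² (V(b) = b*b = b²)
R(a, c) = 3 + a² (R(a, c) = a² + 3 = 3 + a²)
o = -49152 (o = (((4² + 0)*4)*48)*(-16) = (((16 + 0)*4)*48)*(-16) = ((16*4)*48)*(-16) = (64*48)*(-16) = 3072*(-16) = -49152)
R(-356, W(-22, -19)) - o = (3 + (-356)²) - 1*(-49152) = (3 + 126736) + 49152 = 126739 + 49152 = 175891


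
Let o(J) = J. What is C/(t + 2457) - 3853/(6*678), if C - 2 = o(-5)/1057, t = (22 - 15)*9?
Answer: -284845153/300991320 ≈ -0.94636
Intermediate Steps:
t = 63 (t = 7*9 = 63)
C = 2109/1057 (C = 2 - 5/1057 = 2109/1057 ≈ 1.9953)
C/(t + 2457) - 3853/(6*678) = 2109/(1057*(63 + 2457)) - 3853/(6*678) = (2109/1057)/2520 - 3853/4068 = (2109/1057)*(1/2520) - 3853*1/4068 = 703/887880 - 3853/4068 = -284845153/300991320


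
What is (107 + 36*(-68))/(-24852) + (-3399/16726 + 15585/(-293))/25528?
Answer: 71592251364695/777280652323152 ≈ 0.092106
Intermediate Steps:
(107 + 36*(-68))/(-24852) + (-3399/16726 + 15585/(-293))/25528 = (107 - 2448)*(-1/24852) + (-3399*1/16726 + 15585*(-1/293))*(1/25528) = -2341*(-1/24852) + (-3399/16726 - 15585/293)*(1/25528) = 2341/24852 - 261670617/4900718*1/25528 = 2341/24852 - 261670617/125105529104 = 71592251364695/777280652323152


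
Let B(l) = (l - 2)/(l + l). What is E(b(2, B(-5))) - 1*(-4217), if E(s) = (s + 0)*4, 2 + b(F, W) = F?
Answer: 4217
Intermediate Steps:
B(l) = (-2 + l)/(2*l) (B(l) = (-2 + l)/((2*l)) = (-2 + l)*(1/(2*l)) = (-2 + l)/(2*l))
b(F, W) = -2 + F
E(s) = 4*s (E(s) = s*4 = 4*s)
E(b(2, B(-5))) - 1*(-4217) = 4*(-2 + 2) - 1*(-4217) = 4*0 + 4217 = 0 + 4217 = 4217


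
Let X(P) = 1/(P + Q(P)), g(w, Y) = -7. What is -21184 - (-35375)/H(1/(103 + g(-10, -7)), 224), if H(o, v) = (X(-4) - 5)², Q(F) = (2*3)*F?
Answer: -393425104/19881 ≈ -19789.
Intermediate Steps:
Q(F) = 6*F
X(P) = 1/(7*P) (X(P) = 1/(P + 6*P) = 1/(7*P))
H(o, v) = 19881/784 (H(o, v) = ((⅐)/(-4) - 5)² = ((⅐)*(-¼) - 5)² = (-1/28 - 5)² = (-141/28)² = 19881/784)
-21184 - (-35375)/H(1/(103 + g(-10, -7)), 224) = -21184 - (-35375)/19881/784 = -21184 - (-35375)*784/19881 = -21184 - 1*(-27734000/19881) = -21184 + 27734000/19881 = -393425104/19881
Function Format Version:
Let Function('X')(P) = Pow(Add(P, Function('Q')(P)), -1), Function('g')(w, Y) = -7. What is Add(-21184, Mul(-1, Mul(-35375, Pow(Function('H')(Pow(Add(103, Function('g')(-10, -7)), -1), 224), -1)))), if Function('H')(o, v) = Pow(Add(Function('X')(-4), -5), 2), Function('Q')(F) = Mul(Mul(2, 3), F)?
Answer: Rational(-393425104, 19881) ≈ -19789.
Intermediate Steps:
Function('Q')(F) = Mul(6, F)
Function('X')(P) = Mul(Rational(1, 7), Pow(P, -1)) (Function('X')(P) = Pow(Add(P, Mul(6, P)), -1) = Pow(Mul(7, P), -1) = Mul(Rational(1, 7), Pow(P, -1)))
Function('H')(o, v) = Rational(19881, 784) (Function('H')(o, v) = Pow(Add(Mul(Rational(1, 7), Pow(-4, -1)), -5), 2) = Pow(Add(Mul(Rational(1, 7), Rational(-1, 4)), -5), 2) = Pow(Add(Rational(-1, 28), -5), 2) = Pow(Rational(-141, 28), 2) = Rational(19881, 784))
Add(-21184, Mul(-1, Mul(-35375, Pow(Function('H')(Pow(Add(103, Function('g')(-10, -7)), -1), 224), -1)))) = Add(-21184, Mul(-1, Mul(-35375, Pow(Rational(19881, 784), -1)))) = Add(-21184, Mul(-1, Mul(-35375, Rational(784, 19881)))) = Add(-21184, Mul(-1, Rational(-27734000, 19881))) = Add(-21184, Rational(27734000, 19881)) = Rational(-393425104, 19881)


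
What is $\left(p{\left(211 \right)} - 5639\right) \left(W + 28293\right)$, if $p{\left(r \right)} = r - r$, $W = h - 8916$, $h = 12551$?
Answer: $-180041992$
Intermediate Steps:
$W = 3635$ ($W = 12551 - 8916 = 3635$)
$p{\left(r \right)} = 0$
$\left(p{\left(211 \right)} - 5639\right) \left(W + 28293\right) = \left(0 - 5639\right) \left(3635 + 28293\right) = \left(0 + \left(-14034 + 8395\right)\right) 31928 = \left(0 - 5639\right) 31928 = \left(-5639\right) 31928 = -180041992$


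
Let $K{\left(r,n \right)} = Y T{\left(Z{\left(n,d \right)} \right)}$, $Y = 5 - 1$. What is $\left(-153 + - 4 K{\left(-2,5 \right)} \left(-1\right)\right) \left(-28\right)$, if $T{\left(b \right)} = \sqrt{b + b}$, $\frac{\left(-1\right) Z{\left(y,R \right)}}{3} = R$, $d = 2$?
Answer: $4284 - 896 i \sqrt{3} \approx 4284.0 - 1551.9 i$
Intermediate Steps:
$Z{\left(y,R \right)} = - 3 R$
$T{\left(b \right)} = \sqrt{2} \sqrt{b}$ ($T{\left(b \right)} = \sqrt{2 b} = \sqrt{2} \sqrt{b}$)
$Y = 4$ ($Y = 5 - 1 = 4$)
$K{\left(r,n \right)} = 8 i \sqrt{3}$ ($K{\left(r,n \right)} = 4 \sqrt{2} \sqrt{\left(-3\right) 2} = 4 \sqrt{2} \sqrt{-6} = 4 \sqrt{2} i \sqrt{6} = 4 \cdot 2 i \sqrt{3} = 8 i \sqrt{3}$)
$\left(-153 + - 4 K{\left(-2,5 \right)} \left(-1\right)\right) \left(-28\right) = \left(-153 + - 4 \cdot 8 i \sqrt{3} \left(-1\right)\right) \left(-28\right) = \left(-153 + - 32 i \sqrt{3} \left(-1\right)\right) \left(-28\right) = \left(-153 + 32 i \sqrt{3}\right) \left(-28\right) = 4284 - 896 i \sqrt{3}$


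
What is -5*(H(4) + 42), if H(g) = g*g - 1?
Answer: -285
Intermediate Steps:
H(g) = -1 + g² (H(g) = g² - 1 = -1 + g²)
-5*(H(4) + 42) = -5*((-1 + 4²) + 42) = -5*((-1 + 16) + 42) = -5*(15 + 42) = -5*57 = -285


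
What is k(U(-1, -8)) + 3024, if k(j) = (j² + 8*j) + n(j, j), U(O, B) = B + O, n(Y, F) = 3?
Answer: 3036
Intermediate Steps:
k(j) = 3 + j² + 8*j (k(j) = (j² + 8*j) + 3 = 3 + j² + 8*j)
k(U(-1, -8)) + 3024 = (3 + (-8 - 1)² + 8*(-8 - 1)) + 3024 = (3 + (-9)² + 8*(-9)) + 3024 = (3 + 81 - 72) + 3024 = 12 + 3024 = 3036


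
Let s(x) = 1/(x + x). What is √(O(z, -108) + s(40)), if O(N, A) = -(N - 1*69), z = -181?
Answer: √100005/20 ≈ 15.812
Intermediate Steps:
s(x) = 1/(2*x)
O(N, A) = 69 - N (O(N, A) = -(N - 69) = -(-69 + N) = 69 - N)
√(O(z, -108) + s(40)) = √((69 - 1*(-181)) + (½)/40) = √((69 + 181) + (½)*(1/40)) = √(250 + 1/80) = √(20001/80) = √100005/20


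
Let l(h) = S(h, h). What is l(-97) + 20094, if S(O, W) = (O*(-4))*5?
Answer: 22034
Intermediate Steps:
S(O, W) = -20*O (S(O, W) = -4*O*5 = -20*O)
l(h) = -20*h
l(-97) + 20094 = -20*(-97) + 20094 = 1940 + 20094 = 22034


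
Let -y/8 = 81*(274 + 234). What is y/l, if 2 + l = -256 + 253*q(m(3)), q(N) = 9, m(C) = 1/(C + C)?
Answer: -109728/673 ≈ -163.04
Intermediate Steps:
m(C) = 1/(2*C)
y = -329184 (y = -648*(274 + 234) = -648*508 = -8*41148 = -329184)
l = 2019 (l = -2 + (-256 + 253*9) = -2 + (-256 + 2277) = -2 + 2021 = 2019)
y/l = -329184/2019 = -329184*1/2019 = -109728/673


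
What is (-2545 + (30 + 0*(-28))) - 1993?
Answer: -4508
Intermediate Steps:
(-2545 + (30 + 0*(-28))) - 1993 = (-2545 + (30 + 0)) - 1993 = (-2545 + 30) - 1993 = -2515 - 1993 = -4508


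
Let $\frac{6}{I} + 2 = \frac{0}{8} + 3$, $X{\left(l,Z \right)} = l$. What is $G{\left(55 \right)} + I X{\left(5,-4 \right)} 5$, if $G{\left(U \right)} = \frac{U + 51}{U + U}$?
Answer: $\frac{8303}{55} \approx 150.96$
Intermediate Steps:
$G{\left(U \right)} = \frac{51 + U}{2 U}$
$I = 6$ ($I = \frac{6}{-2 + \left(\frac{0}{8} + 3\right)} = \frac{6}{-2 + \left(0 \cdot \frac{1}{8} + 3\right)} = \frac{6}{-2 + \left(0 + 3\right)} = \frac{6}{-2 + 3} = \frac{6}{1} = 6 \cdot 1 = 6$)
$G{\left(55 \right)} + I X{\left(5,-4 \right)} 5 = \frac{51 + 55}{2 \cdot 55} + 6 \cdot 5 \cdot 5 = \frac{1}{2} \cdot \frac{1}{55} \cdot 106 + 30 \cdot 5 = \frac{53}{55} + 150 = \frac{8303}{55}$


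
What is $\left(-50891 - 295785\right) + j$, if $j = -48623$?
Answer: $-395299$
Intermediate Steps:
$\left(-50891 - 295785\right) + j = \left(-50891 - 295785\right) - 48623 = -346676 - 48623 = -395299$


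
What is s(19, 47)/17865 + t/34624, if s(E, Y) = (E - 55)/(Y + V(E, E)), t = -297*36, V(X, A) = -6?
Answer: -217576729/704468560 ≈ -0.30885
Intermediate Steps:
t = -10692
s(E, Y) = (-55 + E)/(-6 + Y) (s(E, Y) = (E - 55)/(Y - 6) = (-55 + E)/(-6 + Y))
s(19, 47)/17865 + t/34624 = ((-55 + 19)/(-6 + 47))/17865 - 10692/34624 = (-36/41)*(1/17865) - 10692*1/34624 = ((1/41)*(-36))*(1/17865) - 2673/8656 = -36/41*1/17865 - 2673/8656 = -4/81385 - 2673/8656 = -217576729/704468560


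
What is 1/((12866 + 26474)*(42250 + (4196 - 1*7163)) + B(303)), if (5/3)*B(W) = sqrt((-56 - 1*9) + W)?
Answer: 2759630750/4264714650753514847 - 15*sqrt(238)/59706005110549207858 ≈ 6.4708e-10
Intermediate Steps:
B(W) = 3*sqrt(-65 + W)/5 (B(W) = 3*sqrt((-56 - 1*9) + W)/5 = 3*sqrt((-56 - 9) + W)/5 = 3*sqrt(-65 + W)/5)
1/((12866 + 26474)*(42250 + (4196 - 1*7163)) + B(303)) = 1/((12866 + 26474)*(42250 + (4196 - 1*7163)) + 3*sqrt(-65 + 303)/5) = 1/(39340*(42250 + (4196 - 7163)) + 3*sqrt(238)/5) = 1/(39340*(42250 - 2967) + 3*sqrt(238)/5) = 1/(39340*39283 + 3*sqrt(238)/5) = 1/(1545393220 + 3*sqrt(238)/5)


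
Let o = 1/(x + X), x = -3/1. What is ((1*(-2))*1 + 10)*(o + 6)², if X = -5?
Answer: 2209/8 ≈ 276.13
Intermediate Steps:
x = -3 (x = -3*1 = -3)
o = -⅛ (o = 1/(-3 - 5) = 1/(-8) = -⅛ ≈ -0.12500)
((1*(-2))*1 + 10)*(o + 6)² = ((1*(-2))*1 + 10)*(-⅛ + 6)² = (-2*1 + 10)*(47/8)² = (-2 + 10)*(2209/64) = 8*(2209/64) = 2209/8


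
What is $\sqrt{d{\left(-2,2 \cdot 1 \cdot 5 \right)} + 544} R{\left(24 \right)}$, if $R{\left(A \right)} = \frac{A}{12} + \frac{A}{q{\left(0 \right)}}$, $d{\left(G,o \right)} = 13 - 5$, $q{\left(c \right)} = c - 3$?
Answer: $- 12 \sqrt{138} \approx -140.97$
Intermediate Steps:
$q{\left(c \right)} = -3 + c$
$d{\left(G,o \right)} = 8$
$R{\left(A \right)} = - \frac{A}{4}$ ($R{\left(A \right)} = \frac{A}{12} + \frac{A}{-3 + 0} = A \frac{1}{12} + \frac{A}{-3} = \frac{A}{12} + A \left(- \frac{1}{3}\right) = \frac{A}{12} - \frac{A}{3} = - \frac{A}{4}$)
$\sqrt{d{\left(-2,2 \cdot 1 \cdot 5 \right)} + 544} R{\left(24 \right)} = \sqrt{8 + 544} \left(\left(- \frac{1}{4}\right) 24\right) = \sqrt{552} \left(-6\right) = 2 \sqrt{138} \left(-6\right) = - 12 \sqrt{138}$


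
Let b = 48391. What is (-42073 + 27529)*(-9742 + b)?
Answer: -562111056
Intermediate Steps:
(-42073 + 27529)*(-9742 + b) = (-42073 + 27529)*(-9742 + 48391) = -14544*38649 = -562111056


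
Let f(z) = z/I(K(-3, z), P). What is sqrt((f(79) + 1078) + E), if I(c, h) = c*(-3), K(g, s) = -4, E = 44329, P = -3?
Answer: sqrt(1634889)/6 ≈ 213.10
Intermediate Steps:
I(c, h) = -3*c
f(z) = z/12 (f(z) = z/((-3*(-4))) = z/12)
sqrt((f(79) + 1078) + E) = sqrt(((1/12)*79 + 1078) + 44329) = sqrt((79/12 + 1078) + 44329) = sqrt(13015/12 + 44329) = sqrt(544963/12) = sqrt(1634889)/6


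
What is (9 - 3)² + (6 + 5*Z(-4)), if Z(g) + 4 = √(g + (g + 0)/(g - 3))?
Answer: 22 + 10*I*√42/7 ≈ 22.0 + 9.2582*I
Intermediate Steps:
Z(g) = -4 + √(g + g/(-3 + g)) (Z(g) = -4 + √(g + (g + 0)/(g - 3)) = -4 + √(g + g/(-3 + g)))
(9 - 3)² + (6 + 5*Z(-4)) = (9 - 3)² + (6 + 5*(-4 + √(-4*(-2 - 4)/(-3 - 4)))) = 6² + (6 + 5*(-4 + √(-4*(-6)/(-7)))) = 36 + (6 + 5*(-4 + √(-4*(-⅐)*(-6)))) = 36 + (6 + 5*(-4 + √(-24/7))) = 36 + (6 + 5*(-4 + 2*I*√42/7)) = 36 + (6 + (-20 + 10*I*√42/7)) = 36 + (-14 + 10*I*√42/7) = 22 + 10*I*√42/7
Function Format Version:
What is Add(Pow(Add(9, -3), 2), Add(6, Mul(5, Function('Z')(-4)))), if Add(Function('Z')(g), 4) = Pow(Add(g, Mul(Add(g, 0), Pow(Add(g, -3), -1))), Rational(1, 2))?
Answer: Add(22, Mul(Rational(10, 7), I, Pow(42, Rational(1, 2)))) ≈ Add(22.000, Mul(9.2582, I))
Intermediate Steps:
Function('Z')(g) = Add(-4, Pow(Add(g, Mul(g, Pow(Add(-3, g), -1))), Rational(1, 2))) (Function('Z')(g) = Add(-4, Pow(Add(g, Mul(Add(g, 0), Pow(Add(g, -3), -1))), Rational(1, 2))) = Add(-4, Pow(Add(g, Mul(g, Pow(Add(-3, g), -1))), Rational(1, 2))))
Add(Pow(Add(9, -3), 2), Add(6, Mul(5, Function('Z')(-4)))) = Add(Pow(Add(9, -3), 2), Add(6, Mul(5, Add(-4, Pow(Mul(-4, Pow(Add(-3, -4), -1), Add(-2, -4)), Rational(1, 2)))))) = Add(Pow(6, 2), Add(6, Mul(5, Add(-4, Pow(Mul(-4, Pow(-7, -1), -6), Rational(1, 2)))))) = Add(36, Add(6, Mul(5, Add(-4, Pow(Mul(-4, Rational(-1, 7), -6), Rational(1, 2)))))) = Add(36, Add(6, Mul(5, Add(-4, Pow(Rational(-24, 7), Rational(1, 2)))))) = Add(36, Add(6, Mul(5, Add(-4, Mul(Rational(2, 7), I, Pow(42, Rational(1, 2))))))) = Add(36, Add(6, Add(-20, Mul(Rational(10, 7), I, Pow(42, Rational(1, 2)))))) = Add(36, Add(-14, Mul(Rational(10, 7), I, Pow(42, Rational(1, 2))))) = Add(22, Mul(Rational(10, 7), I, Pow(42, Rational(1, 2))))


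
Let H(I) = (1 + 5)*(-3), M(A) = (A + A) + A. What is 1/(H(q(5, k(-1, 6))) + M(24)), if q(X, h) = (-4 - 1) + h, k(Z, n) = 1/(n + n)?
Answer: 1/54 ≈ 0.018519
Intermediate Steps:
k(Z, n) = 1/(2*n)
q(X, h) = -5 + h
M(A) = 3*A (M(A) = 2*A + A = 3*A)
H(I) = -18 (H(I) = 6*(-3) = -18)
1/(H(q(5, k(-1, 6))) + M(24)) = 1/(-18 + 3*24) = 1/(-18 + 72) = 1/54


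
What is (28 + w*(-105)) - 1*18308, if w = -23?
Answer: -15865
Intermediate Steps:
(28 + w*(-105)) - 1*18308 = (28 - 23*(-105)) - 1*18308 = (28 + 2415) - 18308 = 2443 - 18308 = -15865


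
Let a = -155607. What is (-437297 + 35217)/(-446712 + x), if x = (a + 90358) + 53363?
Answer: 28720/32757 ≈ 0.87676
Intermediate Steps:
x = -11886 (x = (-155607 + 90358) + 53363 = -65249 + 53363 = -11886)
(-437297 + 35217)/(-446712 + x) = (-437297 + 35217)/(-446712 - 11886) = -402080/(-458598) = -402080*(-1/458598) = 28720/32757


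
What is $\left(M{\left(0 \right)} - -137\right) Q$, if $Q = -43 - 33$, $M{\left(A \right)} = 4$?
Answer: $-10716$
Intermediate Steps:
$Q = -76$
$\left(M{\left(0 \right)} - -137\right) Q = \left(4 - -137\right) \left(-76\right) = \left(4 + 137\right) \left(-76\right) = 141 \left(-76\right) = -10716$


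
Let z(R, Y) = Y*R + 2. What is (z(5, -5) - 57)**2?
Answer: 6400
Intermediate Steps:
z(R, Y) = 2 + R*Y (z(R, Y) = R*Y + 2 = 2 + R*Y)
(z(5, -5) - 57)**2 = ((2 + 5*(-5)) - 57)**2 = ((2 - 25) - 57)**2 = (-23 - 57)**2 = (-80)**2 = 6400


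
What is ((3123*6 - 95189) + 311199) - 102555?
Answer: 132193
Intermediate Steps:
((3123*6 - 95189) + 311199) - 102555 = ((18738 - 95189) + 311199) - 102555 = (-76451 + 311199) - 102555 = 234748 - 102555 = 132193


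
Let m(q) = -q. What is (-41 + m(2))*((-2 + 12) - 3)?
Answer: -301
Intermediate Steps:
(-41 + m(2))*((-2 + 12) - 3) = (-41 - 1*2)*((-2 + 12) - 3) = (-41 - 2)*(10 - 3) = -43*7 = -301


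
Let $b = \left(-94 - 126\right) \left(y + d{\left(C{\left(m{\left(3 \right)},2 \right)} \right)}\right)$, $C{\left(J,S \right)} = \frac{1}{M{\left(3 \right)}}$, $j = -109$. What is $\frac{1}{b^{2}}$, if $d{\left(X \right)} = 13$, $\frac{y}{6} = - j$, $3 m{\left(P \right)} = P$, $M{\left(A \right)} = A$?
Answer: $\frac{1}{21532627600} \approx 4.6441 \cdot 10^{-11}$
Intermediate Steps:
$m{\left(P \right)} = \frac{P}{3}$
$y = 654$ ($y = 6 \left(\left(-1\right) \left(-109\right)\right) = 6 \cdot 109 = 654$)
$C{\left(J,S \right)} = \frac{1}{3}$
$b = -146740$ ($b = \left(-94 - 126\right) \left(654 + 13\right) = \left(-220\right) 667 = -146740$)
$\frac{1}{b^{2}} = \frac{1}{\left(-146740\right)^{2}} = \frac{1}{21532627600}$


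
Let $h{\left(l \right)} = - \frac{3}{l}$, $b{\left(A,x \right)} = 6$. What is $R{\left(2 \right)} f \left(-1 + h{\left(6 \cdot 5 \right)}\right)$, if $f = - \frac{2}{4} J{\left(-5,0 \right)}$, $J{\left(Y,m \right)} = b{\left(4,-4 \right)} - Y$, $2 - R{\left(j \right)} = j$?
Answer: $0$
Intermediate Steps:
$R{\left(j \right)} = 2 - j$
$J{\left(Y,m \right)} = 6 - Y$
$f = - \frac{11}{2}$ ($f = - \frac{2}{4} \left(6 - -5\right) = \left(-2\right) \frac{1}{4} \left(6 + 5\right) = \left(- \frac{1}{2}\right) 11 = - \frac{11}{2} \approx -5.5$)
$R{\left(2 \right)} f \left(-1 + h{\left(6 \cdot 5 \right)}\right) = \left(2 - 2\right) \left(- \frac{11}{2}\right) \left(-1 - \frac{3}{6 \cdot 5}\right) = \left(2 - 2\right) \left(- \frac{11}{2}\right) \left(-1 - \frac{3}{30}\right) = 0 \left(- \frac{11}{2}\right) \left(-1 - \frac{1}{10}\right) = 0 \left(-1 - \frac{1}{10}\right) = 0 \left(- \frac{11}{10}\right) = 0$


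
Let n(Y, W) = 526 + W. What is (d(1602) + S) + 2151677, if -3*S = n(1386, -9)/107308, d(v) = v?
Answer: 693192188279/321924 ≈ 2.1533e+6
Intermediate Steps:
S = -517/321924 (S = -(526 - 9)/(3*107308) = -517/(3*107308) = -⅓*517/107308 = -517/321924 ≈ -0.0016060)
(d(1602) + S) + 2151677 = (1602 - 517/321924) + 2151677 = 515721731/321924 + 2151677 = 693192188279/321924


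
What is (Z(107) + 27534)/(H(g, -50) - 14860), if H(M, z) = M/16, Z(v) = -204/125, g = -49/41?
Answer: -752551392/406175375 ≈ -1.8528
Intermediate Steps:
g = -49/41 (g = -49*1/41 = -49/41 ≈ -1.1951)
Z(v) = -204/125 (Z(v) = -204*1/125 = -204/125)
H(M, z) = M/16 (H(M, z) = M*(1/16) = M/16)
(Z(107) + 27534)/(H(g, -50) - 14860) = (-204/125 + 27534)/((1/16)*(-49/41) - 14860) = 3441546/(125*(-49/656 - 14860)) = 3441546/(125*(-9748209/656)) = (3441546/125)*(-656/9748209) = -752551392/406175375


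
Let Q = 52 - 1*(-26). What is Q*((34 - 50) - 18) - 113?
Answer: -2765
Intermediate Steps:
Q = 78 (Q = 52 + 26 = 78)
Q*((34 - 50) - 18) - 113 = 78*((34 - 50) - 18) - 113 = 78*(-16 - 18) - 113 = 78*(-34) - 113 = -2652 - 113 = -2765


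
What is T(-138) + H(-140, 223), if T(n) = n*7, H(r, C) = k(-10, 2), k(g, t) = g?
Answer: -976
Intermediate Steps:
H(r, C) = -10
T(n) = 7*n
T(-138) + H(-140, 223) = 7*(-138) - 10 = -966 - 10 = -976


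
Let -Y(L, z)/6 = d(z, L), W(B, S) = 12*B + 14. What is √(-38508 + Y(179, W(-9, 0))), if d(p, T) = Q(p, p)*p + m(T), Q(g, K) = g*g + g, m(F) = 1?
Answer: √4891974 ≈ 2211.8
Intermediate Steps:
W(B, S) = 14 + 12*B
Q(g, K) = g + g² (Q(g, K) = g² + g = g + g²)
d(p, T) = 1 + p²*(1 + p) (d(p, T) = (p*(1 + p))*p + 1 = p²*(1 + p) + 1 = 1 + p²*(1 + p))
Y(L, z) = -6 - 6*z²*(1 + z) (Y(L, z) = -6*(1 + z²*(1 + z)) = -6 - 6*z²*(1 + z))
√(-38508 + Y(179, W(-9, 0))) = √(-38508 + (-6 + 6*(14 + 12*(-9))²*(-1 - (14 + 12*(-9))))) = √(-38508 + (-6 + 6*(14 - 108)²*(-1 - (14 - 108)))) = √(-38508 + (-6 + 6*(-94)²*(-1 - 1*(-94)))) = √(-38508 + (-6 + 6*8836*(-1 + 94))) = √(-38508 + (-6 + 6*8836*93)) = √(-38508 + (-6 + 4930488)) = √(-38508 + 4930482) = √4891974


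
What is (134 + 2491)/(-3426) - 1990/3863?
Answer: -5652705/4411546 ≈ -1.2813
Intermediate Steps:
(134 + 2491)/(-3426) - 1990/3863 = 2625*(-1/3426) - 1990*1/3863 = -875/1142 - 1990/3863 = -5652705/4411546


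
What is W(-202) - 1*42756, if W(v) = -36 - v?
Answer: -42590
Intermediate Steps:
W(-202) - 1*42756 = (-36 - 1*(-202)) - 1*42756 = (-36 + 202) - 42756 = 166 - 42756 = -42590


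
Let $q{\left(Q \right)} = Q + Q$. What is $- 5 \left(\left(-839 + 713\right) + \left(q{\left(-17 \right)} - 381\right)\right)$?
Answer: $2705$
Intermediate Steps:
$q{\left(Q \right)} = 2 Q$
$- 5 \left(\left(-839 + 713\right) + \left(q{\left(-17 \right)} - 381\right)\right) = - 5 \left(\left(-839 + 713\right) + \left(2 \left(-17\right) - 381\right)\right) = - 5 \left(-126 - 415\right) = \left(-5\right) \left(-541\right) = 2705$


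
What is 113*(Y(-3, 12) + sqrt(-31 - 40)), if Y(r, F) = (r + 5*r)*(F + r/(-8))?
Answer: -100683/4 + 113*I*sqrt(71) ≈ -25171.0 + 952.16*I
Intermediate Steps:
Y(r, F) = 6*r*(F - r/8) (Y(r, F) = (6*r)*(F + r*(-1/8)) = (6*r)*(F - r/8) = 6*r*(F - r/8))
113*(Y(-3, 12) + sqrt(-31 - 40)) = 113*((3/4)*(-3)*(-1*(-3) + 8*12) + sqrt(-31 - 40)) = 113*((3/4)*(-3)*(3 + 96) + sqrt(-71)) = 113*((3/4)*(-3)*99 + I*sqrt(71)) = 113*(-891/4 + I*sqrt(71)) = -100683/4 + 113*I*sqrt(71)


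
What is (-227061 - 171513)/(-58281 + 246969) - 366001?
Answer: -11510065877/31448 ≈ -3.6600e+5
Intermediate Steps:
(-227061 - 171513)/(-58281 + 246969) - 366001 = -398574/188688 - 366001 = -398574*1/188688 - 366001 = -66429/31448 - 366001 = -11510065877/31448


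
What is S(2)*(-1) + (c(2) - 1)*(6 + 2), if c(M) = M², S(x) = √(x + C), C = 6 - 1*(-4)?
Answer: 24 - 2*√3 ≈ 20.536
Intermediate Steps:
C = 10 (C = 6 + 4 = 10)
S(x) = √(10 + x) (S(x) = √(x + 10) = √(10 + x))
S(2)*(-1) + (c(2) - 1)*(6 + 2) = √(10 + 2)*(-1) + (2² - 1)*(6 + 2) = √12*(-1) + (4 - 1)*8 = (2*√3)*(-1) + 3*8 = -2*√3 + 24 = 24 - 2*√3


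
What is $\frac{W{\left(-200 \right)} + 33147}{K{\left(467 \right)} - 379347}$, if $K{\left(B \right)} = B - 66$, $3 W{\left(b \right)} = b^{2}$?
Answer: $- \frac{139441}{1136838} \approx -0.12266$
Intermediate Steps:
$W{\left(b \right)} = \frac{b^{2}}{3}$
$K{\left(B \right)} = -66 + B$ ($K{\left(B \right)} = B - 66 = -66 + B$)
$\frac{W{\left(-200 \right)} + 33147}{K{\left(467 \right)} - 379347} = \frac{\frac{\left(-200\right)^{2}}{3} + 33147}{\left(-66 + 467\right) - 379347} = \frac{\frac{1}{3} \cdot 40000 + 33147}{401 - 379347} = \frac{\frac{40000}{3} + 33147}{-378946} = \frac{139441}{3} \left(- \frac{1}{378946}\right) = - \frac{139441}{1136838}$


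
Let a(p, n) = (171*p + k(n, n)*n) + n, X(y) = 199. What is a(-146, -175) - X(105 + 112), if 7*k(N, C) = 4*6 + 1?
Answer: -25965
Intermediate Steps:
k(N, C) = 25/7 (k(N, C) = (4*6 + 1)/7 = (24 + 1)/7 = (⅐)*25 = 25/7)
a(p, n) = 171*p + 32*n/7 (a(p, n) = (171*p + 25*n/7) + n = 171*p + 32*n/7)
a(-146, -175) - X(105 + 112) = (171*(-146) + (32/7)*(-175)) - 1*199 = (-24966 - 800) - 199 = -25766 - 199 = -25965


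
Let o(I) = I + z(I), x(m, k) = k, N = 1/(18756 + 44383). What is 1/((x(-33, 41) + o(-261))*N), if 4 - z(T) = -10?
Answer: -613/2 ≈ -306.50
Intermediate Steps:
z(T) = 14 (z(T) = 4 - 1*(-10) = 4 + 10 = 14)
N = 1/63139 ≈ 1.5838e-5
o(I) = 14 + I (o(I) = I + 14 = 14 + I)
1/((x(-33, 41) + o(-261))*N) = 1/((41 + (14 - 261))*(1/63139)) = 63139/(41 - 247) = 63139/(-206) = -1/206*63139 = -613/2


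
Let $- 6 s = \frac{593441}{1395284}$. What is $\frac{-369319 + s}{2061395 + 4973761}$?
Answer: $- \frac{3091829943017}{58896243625824} \approx -0.052496$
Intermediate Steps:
$s = - \frac{593441}{8371704}$ ($s = - \frac{593441 \cdot \frac{1}{1395284}}{6} = \left(- \frac{1}{6}\right) \frac{593441}{1395284} = - \frac{593441}{8371704} \approx -0.070886$)
$\frac{-369319 + s}{2061395 + 4973761} = \frac{-369319 - \frac{593441}{8371704}}{2061395 + 4973761} = - \frac{3091829943017}{8371704 \cdot 7035156} = \left(- \frac{3091829943017}{8371704}\right) \frac{1}{7035156} = - \frac{3091829943017}{58896243625824}$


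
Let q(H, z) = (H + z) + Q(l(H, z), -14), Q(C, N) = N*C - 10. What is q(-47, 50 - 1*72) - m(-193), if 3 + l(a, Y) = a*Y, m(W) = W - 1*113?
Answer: -14207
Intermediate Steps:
m(W) = -113 + W (m(W) = W - 113 = -113 + W)
l(a, Y) = -3 + Y*a (l(a, Y) = -3 + a*Y = -3 + Y*a)
Q(C, N) = -10 + C*N (Q(C, N) = C*N - 10 = -10 + C*N)
q(H, z) = 32 + H + z - 14*H*z (q(H, z) = (H + z) + (-10 + (-3 + z*H)*(-14)) = (H + z) + (-10 + (-3 + H*z)*(-14)) = (H + z) + (-10 + (42 - 14*H*z)) = (H + z) + (32 - 14*H*z) = 32 + H + z - 14*H*z)
q(-47, 50 - 1*72) - m(-193) = (32 - 47 + (50 - 1*72) - 14*(-47)*(50 - 1*72)) - (-113 - 193) = (32 - 47 + (50 - 72) - 14*(-47)*(50 - 72)) - 1*(-306) = (32 - 47 - 22 - 14*(-47)*(-22)) + 306 = (32 - 47 - 22 - 14476) + 306 = -14513 + 306 = -14207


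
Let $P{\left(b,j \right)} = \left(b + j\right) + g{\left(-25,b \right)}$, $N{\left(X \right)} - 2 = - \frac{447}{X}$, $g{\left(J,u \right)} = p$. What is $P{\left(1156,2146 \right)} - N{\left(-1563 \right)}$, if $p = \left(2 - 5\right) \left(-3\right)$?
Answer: $\frac{1723840}{521} \approx 3308.7$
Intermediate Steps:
$p = 9$ ($p = \left(-3\right) \left(-3\right) = 9$)
$g{\left(J,u \right)} = 9$
$N{\left(X \right)} = 2 - \frac{447}{X}$
$P{\left(b,j \right)} = 9 + b + j$ ($P{\left(b,j \right)} = \left(b + j\right) + 9 = 9 + b + j$)
$P{\left(1156,2146 \right)} - N{\left(-1563 \right)} = \left(9 + 1156 + 2146\right) - \left(2 - \frac{447}{-1563}\right) = 3311 - \left(2 - - \frac{149}{521}\right) = 3311 - \left(2 + \frac{149}{521}\right) = 3311 - \frac{1191}{521} = \frac{1723840}{521}$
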